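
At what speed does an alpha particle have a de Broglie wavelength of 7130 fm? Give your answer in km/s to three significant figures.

p = h/λ = 6.626 × 10⁻³⁴ / 7.130 × 10⁻¹² = 9.293 × 10⁻²³ kg·m/s.
v = p/m = 9.293 × 10⁻²³ / 6.645 × 10⁻²⁷ = 1.40 × 10⁴ m/s = 14.0 km/s.

v = 14.0 km/s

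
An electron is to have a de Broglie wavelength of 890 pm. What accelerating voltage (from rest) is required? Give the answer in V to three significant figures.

V = 1.90 V

p = h/λ = 6.626 × 10⁻³⁴ / 8.900 × 10⁻¹⁰ = 7.445 × 10⁻²⁵ kg·m/s.
KE = p²/(2m) = 3.042 × 10⁻¹⁹ J.
V = KE/e = 3.042 × 10⁻¹⁹ / (1.602 × 10⁻¹⁹) = 1.90 V.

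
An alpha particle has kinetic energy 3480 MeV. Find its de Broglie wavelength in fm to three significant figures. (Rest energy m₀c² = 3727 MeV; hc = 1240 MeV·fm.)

λ = 0.201 fm

Total energy E = KE + m₀c² = 3480 + 3727 = 7207 MeV.
(pc)² = E² − (m₀c²)² = (7207)² − (3727)² = 3.805 × 10⁷ MeV², so pc = 6168 MeV.
λ = hc/(pc) = 1240 MeV·fm / 6168 MeV = 0.201 fm.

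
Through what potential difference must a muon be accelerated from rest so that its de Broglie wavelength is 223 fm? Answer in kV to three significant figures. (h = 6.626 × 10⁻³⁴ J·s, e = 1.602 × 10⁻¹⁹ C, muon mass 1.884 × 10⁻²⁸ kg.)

p = h/λ = 6.626 × 10⁻³⁴ / 2.230 × 10⁻¹³ = 2.971 × 10⁻²¹ kg·m/s.
KE = p²/(2m) = 2.343 × 10⁻¹⁴ J.
V = KE/e = 2.343 × 10⁻¹⁴ / (1.602 × 10⁻¹⁹) = 146 kV.

V = 146 kV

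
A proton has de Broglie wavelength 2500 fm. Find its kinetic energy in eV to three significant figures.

p = h/λ = 6.626 × 10⁻³⁴ / 2.500 × 10⁻¹² = 2.650 × 10⁻²² kg·m/s.
KE = p²/(2m) = (2.650 × 10⁻²²)² / (2 × 1.673 × 10⁻²⁷) = 2.099 × 10⁻¹⁷ J = 131 eV.

KE = 131 eV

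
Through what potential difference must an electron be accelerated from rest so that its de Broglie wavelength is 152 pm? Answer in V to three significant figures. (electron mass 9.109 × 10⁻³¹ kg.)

p = h/λ = 6.626 × 10⁻³⁴ / 1.520 × 10⁻¹⁰ = 4.359 × 10⁻²⁴ kg·m/s.
KE = p²/(2m) = 1.043 × 10⁻¹⁷ J.
V = KE/e = 1.043 × 10⁻¹⁷ / (1.602 × 10⁻¹⁹) = 65.1 V.

V = 65.1 V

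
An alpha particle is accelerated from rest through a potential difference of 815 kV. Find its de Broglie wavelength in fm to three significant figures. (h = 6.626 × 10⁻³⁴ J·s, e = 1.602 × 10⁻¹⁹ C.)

λ = 11.2 fm

KE = 2eV = 2 × 1.602 × 10⁻¹⁹ × 8.150 × 10⁵ = 2.611 × 10⁻¹³ J.
p = √(2mKE) = √(2 × 6.645 × 10⁻²⁷ × 2.611 × 10⁻¹³) = 5.891 × 10⁻²⁰ kg·m/s.
λ = h/p = 6.626 × 10⁻³⁴ / 5.891 × 10⁻²⁰ = 1.12 × 10⁻¹⁴ m = 11.2 fm.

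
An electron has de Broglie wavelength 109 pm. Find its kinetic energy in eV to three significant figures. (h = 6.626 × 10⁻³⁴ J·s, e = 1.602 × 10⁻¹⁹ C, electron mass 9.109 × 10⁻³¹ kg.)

KE = 127 eV

p = h/λ = 6.626 × 10⁻³⁴ / 1.090 × 10⁻¹⁰ = 6.079 × 10⁻²⁴ kg·m/s.
KE = p²/(2m) = (6.079 × 10⁻²⁴)² / (2 × 9.109 × 10⁻³¹) = 2.028 × 10⁻¹⁷ J = 127 eV.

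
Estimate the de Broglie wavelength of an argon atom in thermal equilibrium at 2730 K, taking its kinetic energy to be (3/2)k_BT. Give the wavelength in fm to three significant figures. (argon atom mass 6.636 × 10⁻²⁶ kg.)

λ = 7650 fm

KE = (3/2)k_BT = 1.5 × 1.381 × 10⁻²³ × 2730 = 5.655 × 10⁻²⁰ J.
p = √(2mKE) = √(2 × 6.636 × 10⁻²⁶ × 5.655 × 10⁻²⁰) = 8.663 × 10⁻²³ kg·m/s.
λ = h/p = 7.65 × 10⁻¹² m = 7650 fm.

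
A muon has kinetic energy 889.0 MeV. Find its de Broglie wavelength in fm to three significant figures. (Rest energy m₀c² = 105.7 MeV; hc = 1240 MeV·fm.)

λ = 1.25 fm

Total energy E = KE + m₀c² = 889.0 + 105.7 = 994.7 MeV.
(pc)² = E² − (m₀c²)² = (994.7)² − (105.7)² = 9.783 × 10⁵ MeV², so pc = 989.1 MeV.
λ = hc/(pc) = 1240 MeV·fm / 989.1 MeV = 1.25 fm.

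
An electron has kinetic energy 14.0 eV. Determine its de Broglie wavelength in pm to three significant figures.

KE = 14.0 eV = 2.243 × 10⁻¹⁸ J.
p = √(2mKE) = √(2 × 9.109 × 10⁻³¹ × 2.243 × 10⁻¹⁸) = 2.021 × 10⁻²⁴ kg·m/s.
λ = h/p = 6.626 × 10⁻³⁴ / 2.021 × 10⁻²⁴ = 3.28 × 10⁻¹⁰ m = 328 pm.

λ = 328 pm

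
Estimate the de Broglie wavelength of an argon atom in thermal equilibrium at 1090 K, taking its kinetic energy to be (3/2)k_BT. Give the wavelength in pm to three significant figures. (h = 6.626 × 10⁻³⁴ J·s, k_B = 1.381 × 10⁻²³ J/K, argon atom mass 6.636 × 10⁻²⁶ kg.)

KE = (3/2)k_BT = 1.5 × 1.381 × 10⁻²³ × 1090 = 2.258 × 10⁻²⁰ J.
p = √(2mKE) = √(2 × 6.636 × 10⁻²⁶ × 2.258 × 10⁻²⁰) = 5.474 × 10⁻²³ kg·m/s.
λ = h/p = 1.21 × 10⁻¹¹ m = 12.1 pm.

λ = 12.1 pm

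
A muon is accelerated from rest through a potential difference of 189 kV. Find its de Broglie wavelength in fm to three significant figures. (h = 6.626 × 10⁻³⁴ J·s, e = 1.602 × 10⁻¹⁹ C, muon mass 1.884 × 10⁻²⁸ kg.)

KE = eV = 1.602 × 10⁻¹⁹ × 1.890 × 10⁵ = 3.028 × 10⁻¹⁴ J.
p = √(2mKE) = √(2 × 1.884 × 10⁻²⁸ × 3.028 × 10⁻¹⁴) = 3.378 × 10⁻²¹ kg·m/s.
λ = h/p = 6.626 × 10⁻³⁴ / 3.378 × 10⁻²¹ = 1.96 × 10⁻¹³ m = 196 fm.

λ = 196 fm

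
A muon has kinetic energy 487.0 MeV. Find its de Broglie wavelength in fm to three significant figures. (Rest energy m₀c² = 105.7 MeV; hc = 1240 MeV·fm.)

λ = 2.13 fm

Total energy E = KE + m₀c² = 487.0 + 105.7 = 592.7 MeV.
(pc)² = E² − (m₀c²)² = (592.7)² − (105.7)² = 3.401 × 10⁵ MeV², so pc = 583.2 MeV.
λ = hc/(pc) = 1240 MeV·fm / 583.2 MeV = 2.13 fm.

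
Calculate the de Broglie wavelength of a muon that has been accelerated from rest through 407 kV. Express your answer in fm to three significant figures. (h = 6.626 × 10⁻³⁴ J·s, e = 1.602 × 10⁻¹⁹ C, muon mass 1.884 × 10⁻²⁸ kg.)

λ = 134 fm

KE = eV = 1.602 × 10⁻¹⁹ × 4.070 × 10⁵ = 6.520 × 10⁻¹⁴ J.
p = √(2mKE) = √(2 × 1.884 × 10⁻²⁸ × 6.520 × 10⁻¹⁴) = 4.957 × 10⁻²¹ kg·m/s.
λ = h/p = 6.626 × 10⁻³⁴ / 4.957 × 10⁻²¹ = 1.34 × 10⁻¹³ m = 134 fm.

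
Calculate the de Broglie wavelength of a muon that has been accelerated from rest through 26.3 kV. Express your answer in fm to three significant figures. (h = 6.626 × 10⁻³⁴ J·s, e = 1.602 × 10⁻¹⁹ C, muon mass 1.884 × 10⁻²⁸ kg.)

KE = eV = 1.602 × 10⁻¹⁹ × 2.630 × 10⁴ = 4.213 × 10⁻¹⁵ J.
p = √(2mKE) = √(2 × 1.884 × 10⁻²⁸ × 4.213 × 10⁻¹⁵) = 1.260 × 10⁻²¹ kg·m/s.
λ = h/p = 6.626 × 10⁻³⁴ / 1.260 × 10⁻²¹ = 5.26 × 10⁻¹³ m = 526 fm.

λ = 526 fm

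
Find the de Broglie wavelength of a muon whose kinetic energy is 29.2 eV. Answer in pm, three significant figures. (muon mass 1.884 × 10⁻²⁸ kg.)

KE = 29.2 eV = 4.678 × 10⁻¹⁸ J.
p = √(2mKE) = √(2 × 1.884 × 10⁻²⁸ × 4.678 × 10⁻¹⁸) = 4.198 × 10⁻²³ kg·m/s.
λ = h/p = 6.626 × 10⁻³⁴ / 4.198 × 10⁻²³ = 1.58 × 10⁻¹¹ m = 15.8 pm.

λ = 15.8 pm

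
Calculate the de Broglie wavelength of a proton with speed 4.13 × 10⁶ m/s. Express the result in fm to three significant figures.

λ = 95.9 fm

p = mv = 1.673 × 10⁻²⁷ × 4.13 × 10⁶ = 6.909 × 10⁻²¹ kg·m/s.
λ = h/p = 6.626 × 10⁻³⁴ / 6.909 × 10⁻²¹ = 9.59 × 10⁻¹⁴ m = 95.9 fm.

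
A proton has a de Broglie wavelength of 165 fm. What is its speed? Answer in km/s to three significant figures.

p = h/λ = 6.626 × 10⁻³⁴ / 1.650 × 10⁻¹³ = 4.016 × 10⁻²¹ kg·m/s.
v = p/m = 4.016 × 10⁻²¹ / 1.673 × 10⁻²⁷ = 2.40 × 10⁶ m/s = 2400 km/s.

v = 2400 km/s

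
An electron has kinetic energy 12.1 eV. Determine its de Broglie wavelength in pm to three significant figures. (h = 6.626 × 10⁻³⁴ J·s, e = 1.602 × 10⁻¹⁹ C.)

KE = 12.1 eV = 1.938 × 10⁻¹⁸ J.
p = √(2mKE) = √(2 × 9.109 × 10⁻³¹ × 1.938 × 10⁻¹⁸) = 1.879 × 10⁻²⁴ kg·m/s.
λ = h/p = 6.626 × 10⁻³⁴ / 1.879 × 10⁻²⁴ = 3.53 × 10⁻¹⁰ m = 353 pm.

λ = 353 pm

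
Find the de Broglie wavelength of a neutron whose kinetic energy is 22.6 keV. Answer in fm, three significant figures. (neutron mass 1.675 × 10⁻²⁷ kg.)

λ = 190 fm

KE = 22.6 keV = 3.621 × 10⁻¹⁵ J.
p = √(2mKE) = √(2 × 1.675 × 10⁻²⁷ × 3.621 × 10⁻¹⁵) = 3.483 × 10⁻²¹ kg·m/s.
λ = h/p = 6.626 × 10⁻³⁴ / 3.483 × 10⁻²¹ = 1.90 × 10⁻¹³ m = 190 fm.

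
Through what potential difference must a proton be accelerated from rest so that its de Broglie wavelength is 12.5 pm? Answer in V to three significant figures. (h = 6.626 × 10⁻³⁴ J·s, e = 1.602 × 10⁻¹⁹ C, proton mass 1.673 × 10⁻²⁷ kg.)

p = h/λ = 6.626 × 10⁻³⁴ / 1.250 × 10⁻¹¹ = 5.301 × 10⁻²³ kg·m/s.
KE = p²/(2m) = 8.398 × 10⁻¹⁹ J.
V = KE/e = 8.398 × 10⁻¹⁹ / (1.602 × 10⁻¹⁹) = 5.24 V.

V = 5.24 V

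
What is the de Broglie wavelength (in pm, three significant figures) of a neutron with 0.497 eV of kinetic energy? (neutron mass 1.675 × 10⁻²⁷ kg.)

KE = 0.497 eV = 7.962 × 10⁻²⁰ J.
p = √(2mKE) = √(2 × 1.675 × 10⁻²⁷ × 7.962 × 10⁻²⁰) = 1.633 × 10⁻²³ kg·m/s.
λ = h/p = 6.626 × 10⁻³⁴ / 1.633 × 10⁻²³ = 4.06 × 10⁻¹¹ m = 40.6 pm.

λ = 40.6 pm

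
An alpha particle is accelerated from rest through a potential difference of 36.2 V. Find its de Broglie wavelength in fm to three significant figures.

λ = 1690 fm

KE = 2eV = 2 × 1.602 × 10⁻¹⁹ × 36.20 = 1.160 × 10⁻¹⁷ J.
p = √(2mKE) = √(2 × 6.645 × 10⁻²⁷ × 1.160 × 10⁻¹⁷) = 3.926 × 10⁻²² kg·m/s.
λ = h/p = 6.626 × 10⁻³⁴ / 3.926 × 10⁻²² = 1.69 × 10⁻¹² m = 1690 fm.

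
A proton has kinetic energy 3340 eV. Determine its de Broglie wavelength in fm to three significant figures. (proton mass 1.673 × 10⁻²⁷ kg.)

KE = 3340 eV = 5.351 × 10⁻¹⁶ J.
p = √(2mKE) = √(2 × 1.673 × 10⁻²⁷ × 5.351 × 10⁻¹⁶) = 1.338 × 10⁻²¹ kg·m/s.
λ = h/p = 6.626 × 10⁻³⁴ / 1.338 × 10⁻²¹ = 4.95 × 10⁻¹³ m = 495 fm.

λ = 495 fm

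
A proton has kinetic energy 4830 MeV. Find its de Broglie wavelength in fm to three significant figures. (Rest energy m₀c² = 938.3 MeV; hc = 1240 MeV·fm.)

Total energy E = KE + m₀c² = 4830 + 938.3 = 5768.3 MeV.
(pc)² = E² − (m₀c²)² = (5768.3)² − (938.3)² = 3.239 × 10⁷ MeV², so pc = 5691 MeV.
λ = hc/(pc) = 1240 MeV·fm / 5691 MeV = 0.218 fm.

λ = 0.218 fm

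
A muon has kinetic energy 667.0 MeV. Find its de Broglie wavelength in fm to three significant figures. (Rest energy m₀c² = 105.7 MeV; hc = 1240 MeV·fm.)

Total energy E = KE + m₀c² = 667.0 + 105.7 = 772.7 MeV.
(pc)² = E² − (m₀c²)² = (772.7)² − (105.7)² = 5.859 × 10⁵ MeV², so pc = 765.4 MeV.
λ = hc/(pc) = 1240 MeV·fm / 765.4 MeV = 1.62 fm.

λ = 1.62 fm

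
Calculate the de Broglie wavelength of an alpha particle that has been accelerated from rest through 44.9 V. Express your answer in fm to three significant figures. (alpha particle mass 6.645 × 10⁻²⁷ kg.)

KE = 2eV = 2 × 1.602 × 10⁻¹⁹ × 44.90 = 1.439 × 10⁻¹⁷ J.
p = √(2mKE) = √(2 × 6.645 × 10⁻²⁷ × 1.439 × 10⁻¹⁷) = 4.373 × 10⁻²² kg·m/s.
λ = h/p = 6.626 × 10⁻³⁴ / 4.373 × 10⁻²² = 1.52 × 10⁻¹² m = 1520 fm.

λ = 1520 fm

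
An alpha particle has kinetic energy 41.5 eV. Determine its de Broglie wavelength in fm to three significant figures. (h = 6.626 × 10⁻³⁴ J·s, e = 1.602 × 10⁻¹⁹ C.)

KE = 41.5 eV = 6.648 × 10⁻¹⁸ J.
p = √(2mKE) = √(2 × 6.645 × 10⁻²⁷ × 6.648 × 10⁻¹⁸) = 2.972 × 10⁻²² kg·m/s.
λ = h/p = 6.626 × 10⁻³⁴ / 2.972 × 10⁻²² = 2.23 × 10⁻¹² m = 2230 fm.

λ = 2230 fm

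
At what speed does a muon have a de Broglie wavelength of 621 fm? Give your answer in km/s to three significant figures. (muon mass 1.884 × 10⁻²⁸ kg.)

p = h/λ = 6.626 × 10⁻³⁴ / 6.210 × 10⁻¹³ = 1.067 × 10⁻²¹ kg·m/s.
v = p/m = 1.067 × 10⁻²¹ / 1.884 × 10⁻²⁸ = 5.66 × 10⁶ m/s = 5660 km/s.

v = 5660 km/s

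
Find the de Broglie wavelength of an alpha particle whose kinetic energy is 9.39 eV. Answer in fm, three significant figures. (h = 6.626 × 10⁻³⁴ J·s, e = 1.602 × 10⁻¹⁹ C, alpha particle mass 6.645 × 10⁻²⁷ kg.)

λ = 4690 fm

KE = 9.39 eV = 1.504 × 10⁻¹⁸ J.
p = √(2mKE) = √(2 × 6.645 × 10⁻²⁷ × 1.504 × 10⁻¹⁸) = 1.414 × 10⁻²² kg·m/s.
λ = h/p = 6.626 × 10⁻³⁴ / 1.414 × 10⁻²² = 4.69 × 10⁻¹² m = 4690 fm.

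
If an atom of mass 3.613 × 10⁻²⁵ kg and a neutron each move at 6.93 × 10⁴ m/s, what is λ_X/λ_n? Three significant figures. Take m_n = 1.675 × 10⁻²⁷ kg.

At fixed v, p = mv so λ = h/(mv) ∝ 1/m.
λ_X/λ_n = m_n/m_X = 1.675 × 10⁻²⁷/3.613 × 10⁻²⁵ = 4.64 × 10⁻³.

λ_X/λ_n = 4.64 × 10⁻³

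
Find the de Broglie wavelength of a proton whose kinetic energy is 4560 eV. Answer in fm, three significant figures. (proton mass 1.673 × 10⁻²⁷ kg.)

KE = 4560 eV = 7.305 × 10⁻¹⁶ J.
p = √(2mKE) = √(2 × 1.673 × 10⁻²⁷ × 7.305 × 10⁻¹⁶) = 1.563 × 10⁻²¹ kg·m/s.
λ = h/p = 6.626 × 10⁻³⁴ / 1.563 × 10⁻²¹ = 4.24 × 10⁻¹³ m = 424 fm.

λ = 424 fm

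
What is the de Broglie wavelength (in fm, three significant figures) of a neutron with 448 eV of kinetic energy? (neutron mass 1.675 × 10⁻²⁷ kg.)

λ = 1350 fm

KE = 448 eV = 7.177 × 10⁻¹⁷ J.
p = √(2mKE) = √(2 × 1.675 × 10⁻²⁷ × 7.177 × 10⁻¹⁷) = 4.903 × 10⁻²² kg·m/s.
λ = h/p = 6.626 × 10⁻³⁴ / 4.903 × 10⁻²² = 1.35 × 10⁻¹² m = 1350 fm.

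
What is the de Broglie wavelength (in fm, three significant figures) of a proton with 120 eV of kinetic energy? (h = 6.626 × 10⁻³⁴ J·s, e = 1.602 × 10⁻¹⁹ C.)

λ = 2610 fm

KE = 120 eV = 1.922 × 10⁻¹⁷ J.
p = √(2mKE) = √(2 × 1.673 × 10⁻²⁷ × 1.922 × 10⁻¹⁷) = 2.536 × 10⁻²² kg·m/s.
λ = h/p = 6.626 × 10⁻³⁴ / 2.536 × 10⁻²² = 2.61 × 10⁻¹² m = 2610 fm.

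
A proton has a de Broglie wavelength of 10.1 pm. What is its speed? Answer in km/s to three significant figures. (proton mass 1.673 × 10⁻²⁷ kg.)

v = 39.2 km/s

p = h/λ = 6.626 × 10⁻³⁴ / 1.010 × 10⁻¹¹ = 6.560 × 10⁻²³ kg·m/s.
v = p/m = 6.560 × 10⁻²³ / 1.673 × 10⁻²⁷ = 3.92 × 10⁴ m/s = 39.2 km/s.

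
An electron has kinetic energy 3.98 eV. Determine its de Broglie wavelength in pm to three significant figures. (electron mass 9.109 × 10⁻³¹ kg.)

KE = 3.98 eV = 6.376 × 10⁻¹⁹ J.
p = √(2mKE) = √(2 × 9.109 × 10⁻³¹ × 6.376 × 10⁻¹⁹) = 1.078 × 10⁻²⁴ kg·m/s.
λ = h/p = 6.626 × 10⁻³⁴ / 1.078 × 10⁻²⁴ = 6.15 × 10⁻¹⁰ m = 615 pm.

λ = 615 pm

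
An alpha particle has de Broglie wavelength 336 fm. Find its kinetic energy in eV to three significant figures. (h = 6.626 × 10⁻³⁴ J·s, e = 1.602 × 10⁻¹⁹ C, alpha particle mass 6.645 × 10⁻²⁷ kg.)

p = h/λ = 6.626 × 10⁻³⁴ / 3.360 × 10⁻¹³ = 1.972 × 10⁻²¹ kg·m/s.
KE = p²/(2m) = (1.972 × 10⁻²¹)² / (2 × 6.645 × 10⁻²⁷) = 2.926 × 10⁻¹⁶ J = 1830 eV.

KE = 1830 eV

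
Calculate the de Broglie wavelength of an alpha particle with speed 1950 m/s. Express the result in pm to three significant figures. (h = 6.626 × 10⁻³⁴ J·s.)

p = mv = 6.645 × 10⁻²⁷ × 1950 = 1.296 × 10⁻²³ kg·m/s.
λ = h/p = 6.626 × 10⁻³⁴ / 1.296 × 10⁻²³ = 5.11 × 10⁻¹¹ m = 51.1 pm.

λ = 51.1 pm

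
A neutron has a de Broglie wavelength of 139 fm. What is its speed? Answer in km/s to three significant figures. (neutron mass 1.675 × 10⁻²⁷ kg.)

v = 2850 km/s

p = h/λ = 6.626 × 10⁻³⁴ / 1.390 × 10⁻¹³ = 4.767 × 10⁻²¹ kg·m/s.
v = p/m = 4.767 × 10⁻²¹ / 1.675 × 10⁻²⁷ = 2.85 × 10⁶ m/s = 2850 km/s.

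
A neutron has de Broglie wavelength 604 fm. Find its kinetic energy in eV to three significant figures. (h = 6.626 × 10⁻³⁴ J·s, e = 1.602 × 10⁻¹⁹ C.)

p = h/λ = 6.626 × 10⁻³⁴ / 6.040 × 10⁻¹³ = 1.097 × 10⁻²¹ kg·m/s.
KE = p²/(2m) = (1.097 × 10⁻²¹)² / (2 × 1.675 × 10⁻²⁷) = 3.592 × 10⁻¹⁶ J = 2240 eV.

KE = 2240 eV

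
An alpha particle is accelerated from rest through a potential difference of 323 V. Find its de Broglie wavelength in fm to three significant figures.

λ = 565 fm

KE = 2eV = 2 × 1.602 × 10⁻¹⁹ × 323.0 = 1.035 × 10⁻¹⁶ J.
p = √(2mKE) = √(2 × 6.645 × 10⁻²⁷ × 1.035 × 10⁻¹⁶) = 1.173 × 10⁻²¹ kg·m/s.
λ = h/p = 6.626 × 10⁻³⁴ / 1.173 × 10⁻²¹ = 5.65 × 10⁻¹³ m = 565 fm.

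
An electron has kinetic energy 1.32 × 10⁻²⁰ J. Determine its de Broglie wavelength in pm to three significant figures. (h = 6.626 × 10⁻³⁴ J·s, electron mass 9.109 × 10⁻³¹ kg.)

λ = 4270 pm

p = √(2mKE) = √(2 × 9.109 × 10⁻³¹ × 1.320 × 10⁻²⁰) = 1.551 × 10⁻²⁵ kg·m/s.
λ = h/p = 6.626 × 10⁻³⁴ / 1.551 × 10⁻²⁵ = 4.27 × 10⁻⁹ m = 4270 pm.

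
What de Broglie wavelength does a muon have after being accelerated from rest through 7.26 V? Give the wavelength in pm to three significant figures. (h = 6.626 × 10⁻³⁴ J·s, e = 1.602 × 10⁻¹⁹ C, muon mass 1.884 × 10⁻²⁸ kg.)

KE = eV = 1.602 × 10⁻¹⁹ × 7.260 = 1.163 × 10⁻¹⁸ J.
p = √(2mKE) = √(2 × 1.884 × 10⁻²⁸ × 1.163 × 10⁻¹⁸) = 2.093 × 10⁻²³ kg·m/s.
λ = h/p = 6.626 × 10⁻³⁴ / 2.093 × 10⁻²³ = 3.17 × 10⁻¹¹ m = 31.7 pm.

λ = 31.7 pm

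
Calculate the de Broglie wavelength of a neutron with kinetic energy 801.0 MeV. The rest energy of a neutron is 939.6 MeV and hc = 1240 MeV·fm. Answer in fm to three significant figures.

Total energy E = KE + m₀c² = 801.0 + 939.6 = 1740.6 MeV.
(pc)² = E² − (m₀c²)² = (1740.6)² − (939.6)² = 2.147 × 10⁶ MeV², so pc = 1465 MeV.
λ = hc/(pc) = 1240 MeV·fm / 1465 MeV = 0.846 fm.

λ = 0.846 fm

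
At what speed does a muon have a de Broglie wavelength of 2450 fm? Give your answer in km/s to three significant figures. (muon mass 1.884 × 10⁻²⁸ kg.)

v = 1440 km/s

p = h/λ = 6.626 × 10⁻³⁴ / 2.450 × 10⁻¹² = 2.704 × 10⁻²² kg·m/s.
v = p/m = 2.704 × 10⁻²² / 1.884 × 10⁻²⁸ = 1.44 × 10⁶ m/s = 1440 km/s.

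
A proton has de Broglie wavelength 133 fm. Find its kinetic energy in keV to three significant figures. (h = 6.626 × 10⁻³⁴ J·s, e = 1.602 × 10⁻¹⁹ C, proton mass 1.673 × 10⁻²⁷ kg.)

p = h/λ = 6.626 × 10⁻³⁴ / 1.330 × 10⁻¹³ = 4.982 × 10⁻²¹ kg·m/s.
KE = p²/(2m) = (4.982 × 10⁻²¹)² / (2 × 1.673 × 10⁻²⁷) = 7.418 × 10⁻¹⁵ J = 46.3 keV.

KE = 46.3 keV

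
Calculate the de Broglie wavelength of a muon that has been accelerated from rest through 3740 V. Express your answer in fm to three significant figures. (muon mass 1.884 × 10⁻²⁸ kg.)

KE = eV = 1.602 × 10⁻¹⁹ × 3740 = 5.991 × 10⁻¹⁶ J.
p = √(2mKE) = √(2 × 1.884 × 10⁻²⁸ × 5.991 × 10⁻¹⁶) = 4.751 × 10⁻²² kg·m/s.
λ = h/p = 6.626 × 10⁻³⁴ / 4.751 × 10⁻²² = 1.39 × 10⁻¹² m = 1390 fm.

λ = 1390 fm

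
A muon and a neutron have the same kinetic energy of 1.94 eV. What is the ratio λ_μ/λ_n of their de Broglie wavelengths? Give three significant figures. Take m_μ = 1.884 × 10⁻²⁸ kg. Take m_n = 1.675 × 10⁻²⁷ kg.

λ_μ/λ_n = 2.98

At fixed KE, p = √(2mKE) so λ = h/p ∝ 1/√m.
λ_μ/λ_n = √(m_n/m_μ) = √(1.675 × 10⁻²⁷/1.884 × 10⁻²⁸) = √(8.891) = 2.98.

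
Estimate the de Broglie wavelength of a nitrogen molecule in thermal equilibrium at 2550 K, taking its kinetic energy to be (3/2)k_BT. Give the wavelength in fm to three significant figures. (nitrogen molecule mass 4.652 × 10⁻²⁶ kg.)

KE = (3/2)k_BT = 1.5 × 1.381 × 10⁻²³ × 2550 = 5.282 × 10⁻²⁰ J.
p = √(2mKE) = √(2 × 4.652 × 10⁻²⁶ × 5.282 × 10⁻²⁰) = 7.010 × 10⁻²³ kg·m/s.
λ = h/p = 9.45 × 10⁻¹² m = 9450 fm.

λ = 9450 fm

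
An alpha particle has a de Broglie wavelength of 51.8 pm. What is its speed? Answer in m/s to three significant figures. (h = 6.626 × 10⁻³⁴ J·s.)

p = h/λ = 6.626 × 10⁻³⁴ / 5.180 × 10⁻¹¹ = 1.279 × 10⁻²³ kg·m/s.
v = p/m = 1.279 × 10⁻²³ / 6.645 × 10⁻²⁷ = 1.92 × 10³ m/s = 1920 m/s.

v = 1920 m/s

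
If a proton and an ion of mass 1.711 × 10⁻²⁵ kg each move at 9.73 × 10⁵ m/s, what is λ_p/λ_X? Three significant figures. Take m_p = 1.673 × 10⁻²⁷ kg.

λ_p/λ_X = 102

At fixed v, p = mv so λ = h/(mv) ∝ 1/m.
λ_p/λ_X = m_X/m_p = 1.711 × 10⁻²⁵/1.673 × 10⁻²⁷ = 102.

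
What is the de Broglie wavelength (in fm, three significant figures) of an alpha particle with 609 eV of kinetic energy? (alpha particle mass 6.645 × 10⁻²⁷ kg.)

λ = 582 fm

KE = 609 eV = 9.756 × 10⁻¹⁷ J.
p = √(2mKE) = √(2 × 6.645 × 10⁻²⁷ × 9.756 × 10⁻¹⁷) = 1.139 × 10⁻²¹ kg·m/s.
λ = h/p = 6.626 × 10⁻³⁴ / 1.139 × 10⁻²¹ = 5.82 × 10⁻¹³ m = 582 fm.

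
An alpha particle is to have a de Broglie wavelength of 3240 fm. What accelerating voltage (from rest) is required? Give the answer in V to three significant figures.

V = 9.82 V

p = h/λ = 6.626 × 10⁻³⁴ / 3.240 × 10⁻¹² = 2.045 × 10⁻²² kg·m/s.
KE = p²/(2m) = 3.147 × 10⁻¹⁸ J.
V = KE/2e = 3.147 × 10⁻¹⁸ / (2 × 1.602 × 10⁻¹⁹) = 9.82 V.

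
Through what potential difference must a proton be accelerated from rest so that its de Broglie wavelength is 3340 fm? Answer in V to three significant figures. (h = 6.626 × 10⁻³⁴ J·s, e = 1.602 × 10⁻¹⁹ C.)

p = h/λ = 6.626 × 10⁻³⁴ / 3.340 × 10⁻¹² = 1.984 × 10⁻²² kg·m/s.
KE = p²/(2m) = 1.176 × 10⁻¹⁷ J.
V = KE/e = 1.176 × 10⁻¹⁷ / (1.602 × 10⁻¹⁹) = 73.4 V.

V = 73.4 V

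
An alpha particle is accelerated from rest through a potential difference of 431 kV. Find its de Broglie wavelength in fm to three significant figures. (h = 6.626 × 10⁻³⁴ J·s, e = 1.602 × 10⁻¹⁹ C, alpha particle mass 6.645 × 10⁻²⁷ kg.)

λ = 15.5 fm

KE = 2eV = 2 × 1.602 × 10⁻¹⁹ × 4.310 × 10⁵ = 1.381 × 10⁻¹³ J.
p = √(2mKE) = √(2 × 6.645 × 10⁻²⁷ × 1.381 × 10⁻¹³) = 4.284 × 10⁻²⁰ kg·m/s.
λ = h/p = 6.626 × 10⁻³⁴ / 4.284 × 10⁻²⁰ = 1.55 × 10⁻¹⁴ m = 15.5 fm.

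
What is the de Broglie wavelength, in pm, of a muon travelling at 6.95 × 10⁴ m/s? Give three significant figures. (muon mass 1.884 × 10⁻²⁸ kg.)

p = mv = 1.884 × 10⁻²⁸ × 6.95 × 10⁴ = 1.309 × 10⁻²³ kg·m/s.
λ = h/p = 6.626 × 10⁻³⁴ / 1.309 × 10⁻²³ = 5.06 × 10⁻¹¹ m = 50.6 pm.

λ = 50.6 pm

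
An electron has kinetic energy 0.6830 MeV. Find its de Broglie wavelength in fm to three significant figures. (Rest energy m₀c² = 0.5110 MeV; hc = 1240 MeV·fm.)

Total energy E = KE + m₀c² = 0.6830 + 0.5110 = 1.1940 MeV.
(pc)² = E² − (m₀c²)² = (1.1940)² − (0.5110)² = 1.165 MeV², so pc = 1.079 MeV.
λ = hc/(pc) = 1240 MeV·fm / 1.079 MeV = 1150 fm.

λ = 1150 fm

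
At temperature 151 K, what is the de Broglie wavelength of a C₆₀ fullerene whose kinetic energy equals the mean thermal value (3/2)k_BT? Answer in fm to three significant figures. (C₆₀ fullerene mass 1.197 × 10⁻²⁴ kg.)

KE = (3/2)k_BT = 1.5 × 1.381 × 10⁻²³ × 151 = 3.128 × 10⁻²¹ J.
p = √(2mKE) = √(2 × 1.197 × 10⁻²⁴ × 3.128 × 10⁻²¹) = 8.654 × 10⁻²³ kg·m/s.
λ = h/p = 7.66 × 10⁻¹² m = 7660 fm.

λ = 7660 fm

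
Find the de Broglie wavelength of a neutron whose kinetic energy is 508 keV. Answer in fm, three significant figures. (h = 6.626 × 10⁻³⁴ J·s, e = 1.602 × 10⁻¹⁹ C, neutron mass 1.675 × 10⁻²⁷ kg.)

KE = 508 keV = 8.138 × 10⁻¹⁴ J.
p = √(2mKE) = √(2 × 1.675 × 10⁻²⁷ × 8.138 × 10⁻¹⁴) = 1.651 × 10⁻²⁰ kg·m/s.
λ = h/p = 6.626 × 10⁻³⁴ / 1.651 × 10⁻²⁰ = 4.01 × 10⁻¹⁴ m = 40.1 fm.

λ = 40.1 fm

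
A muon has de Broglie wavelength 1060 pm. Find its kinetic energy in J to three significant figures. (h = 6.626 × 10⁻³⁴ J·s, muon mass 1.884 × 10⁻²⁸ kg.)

p = h/λ = 6.626 × 10⁻³⁴ / 1.060 × 10⁻⁹ = 6.251 × 10⁻²⁵ kg·m/s.
KE = p²/(2m) = (6.251 × 10⁻²⁵)² / (2 × 1.884 × 10⁻²⁸) = 1.037 × 10⁻²¹ J = 1.04 × 10⁻²¹ J.

KE = 1.04 × 10⁻²¹ J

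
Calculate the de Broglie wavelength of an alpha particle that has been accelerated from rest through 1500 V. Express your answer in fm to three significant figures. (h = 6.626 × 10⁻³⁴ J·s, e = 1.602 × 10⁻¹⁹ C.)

λ = 262 fm

KE = 2eV = 2 × 1.602 × 10⁻¹⁹ × 1500 = 4.806 × 10⁻¹⁶ J.
p = √(2mKE) = √(2 × 6.645 × 10⁻²⁷ × 4.806 × 10⁻¹⁶) = 2.527 × 10⁻²¹ kg·m/s.
λ = h/p = 6.626 × 10⁻³⁴ / 2.527 × 10⁻²¹ = 2.62 × 10⁻¹³ m = 262 fm.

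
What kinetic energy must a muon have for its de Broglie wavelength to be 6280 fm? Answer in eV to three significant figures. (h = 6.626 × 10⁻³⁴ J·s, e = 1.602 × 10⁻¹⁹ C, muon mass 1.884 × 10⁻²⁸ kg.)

p = h/λ = 6.626 × 10⁻³⁴ / 6.280 × 10⁻¹² = 1.055 × 10⁻²² kg·m/s.
KE = p²/(2m) = (1.055 × 10⁻²²)² / (2 × 1.884 × 10⁻²⁸) = 2.954 × 10⁻¹⁷ J = 184 eV.

KE = 184 eV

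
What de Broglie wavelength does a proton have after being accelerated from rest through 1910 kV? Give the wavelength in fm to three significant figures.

KE = eV = 1.602 × 10⁻¹⁹ × 1.910 × 10⁶ = 3.060 × 10⁻¹³ J.
p = √(2mKE) = √(2 × 1.673 × 10⁻²⁷ × 3.060 × 10⁻¹³) = 3.200 × 10⁻²⁰ kg·m/s.
λ = h/p = 6.626 × 10⁻³⁴ / 3.200 × 10⁻²⁰ = 2.07 × 10⁻¹⁴ m = 20.7 fm.

λ = 20.7 fm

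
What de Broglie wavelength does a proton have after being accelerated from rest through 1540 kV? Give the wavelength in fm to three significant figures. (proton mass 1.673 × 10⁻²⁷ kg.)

λ = 23.1 fm

KE = eV = 1.602 × 10⁻¹⁹ × 1.540 × 10⁶ = 2.467 × 10⁻¹³ J.
p = √(2mKE) = √(2 × 1.673 × 10⁻²⁷ × 2.467 × 10⁻¹³) = 2.873 × 10⁻²⁰ kg·m/s.
λ = h/p = 6.626 × 10⁻³⁴ / 2.873 × 10⁻²⁰ = 2.31 × 10⁻¹⁴ m = 23.1 fm.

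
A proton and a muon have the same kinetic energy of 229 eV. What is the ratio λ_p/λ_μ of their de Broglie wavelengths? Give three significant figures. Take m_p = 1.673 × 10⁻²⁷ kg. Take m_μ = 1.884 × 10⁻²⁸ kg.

At fixed KE, p = √(2mKE) so λ = h/p ∝ 1/√m.
λ_p/λ_μ = √(m_μ/m_p) = √(1.884 × 10⁻²⁸/1.673 × 10⁻²⁷) = √(0.1126) = 0.336.

λ_p/λ_μ = 0.336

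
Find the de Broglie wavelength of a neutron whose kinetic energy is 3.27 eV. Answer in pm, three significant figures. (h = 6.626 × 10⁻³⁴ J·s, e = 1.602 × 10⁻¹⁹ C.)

KE = 3.27 eV = 5.239 × 10⁻¹⁹ J.
p = √(2mKE) = √(2 × 1.675 × 10⁻²⁷ × 5.239 × 10⁻¹⁹) = 4.189 × 10⁻²³ kg·m/s.
λ = h/p = 6.626 × 10⁻³⁴ / 4.189 × 10⁻²³ = 1.58 × 10⁻¹¹ m = 15.8 pm.

λ = 15.8 pm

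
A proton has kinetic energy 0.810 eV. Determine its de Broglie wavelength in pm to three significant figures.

λ = 31.8 pm

KE = 0.810 eV = 1.298 × 10⁻¹⁹ J.
p = √(2mKE) = √(2 × 1.673 × 10⁻²⁷ × 1.298 × 10⁻¹⁹) = 2.084 × 10⁻²³ kg·m/s.
λ = h/p = 6.626 × 10⁻³⁴ / 2.084 × 10⁻²³ = 3.18 × 10⁻¹¹ m = 31.8 pm.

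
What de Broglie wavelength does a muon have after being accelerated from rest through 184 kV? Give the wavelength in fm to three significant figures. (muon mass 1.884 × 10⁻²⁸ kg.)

KE = eV = 1.602 × 10⁻¹⁹ × 1.840 × 10⁵ = 2.948 × 10⁻¹⁴ J.
p = √(2mKE) = √(2 × 1.884 × 10⁻²⁸ × 2.948 × 10⁻¹⁴) = 3.333 × 10⁻²¹ kg·m/s.
λ = h/p = 6.626 × 10⁻³⁴ / 3.333 × 10⁻²¹ = 1.99 × 10⁻¹³ m = 199 fm.

λ = 199 fm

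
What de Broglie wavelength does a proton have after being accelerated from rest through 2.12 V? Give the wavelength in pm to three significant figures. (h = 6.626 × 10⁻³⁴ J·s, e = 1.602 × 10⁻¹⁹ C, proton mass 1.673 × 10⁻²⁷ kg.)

λ = 19.7 pm

KE = eV = 1.602 × 10⁻¹⁹ × 2.120 = 3.396 × 10⁻¹⁹ J.
p = √(2mKE) = √(2 × 1.673 × 10⁻²⁷ × 3.396 × 10⁻¹⁹) = 3.371 × 10⁻²³ kg·m/s.
λ = h/p = 6.626 × 10⁻³⁴ / 3.371 × 10⁻²³ = 1.97 × 10⁻¹¹ m = 19.7 pm.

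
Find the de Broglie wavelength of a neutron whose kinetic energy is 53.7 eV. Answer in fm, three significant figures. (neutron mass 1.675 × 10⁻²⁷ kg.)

λ = 3900 fm

KE = 53.7 eV = 8.603 × 10⁻¹⁸ J.
p = √(2mKE) = √(2 × 1.675 × 10⁻²⁷ × 8.603 × 10⁻¹⁸) = 1.698 × 10⁻²² kg·m/s.
λ = h/p = 6.626 × 10⁻³⁴ / 1.698 × 10⁻²² = 3.90 × 10⁻¹² m = 3900 fm.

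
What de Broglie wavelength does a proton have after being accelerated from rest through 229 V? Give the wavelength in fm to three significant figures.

λ = 1890 fm

KE = eV = 1.602 × 10⁻¹⁹ × 229.0 = 3.669 × 10⁻¹⁷ J.
p = √(2mKE) = √(2 × 1.673 × 10⁻²⁷ × 3.669 × 10⁻¹⁷) = 3.504 × 10⁻²² kg·m/s.
λ = h/p = 6.626 × 10⁻³⁴ / 3.504 × 10⁻²² = 1.89 × 10⁻¹² m = 1890 fm.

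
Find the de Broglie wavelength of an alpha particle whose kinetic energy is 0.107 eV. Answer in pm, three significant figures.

KE = 0.107 eV = 1.714 × 10⁻²⁰ J.
p = √(2mKE) = √(2 × 6.645 × 10⁻²⁷ × 1.714 × 10⁻²⁰) = 1.509 × 10⁻²³ kg·m/s.
λ = h/p = 6.626 × 10⁻³⁴ / 1.509 × 10⁻²³ = 4.39 × 10⁻¹¹ m = 43.9 pm.

λ = 43.9 pm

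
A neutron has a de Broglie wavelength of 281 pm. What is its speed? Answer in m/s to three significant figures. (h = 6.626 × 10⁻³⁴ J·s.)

p = h/λ = 6.626 × 10⁻³⁴ / 2.810 × 10⁻¹⁰ = 2.358 × 10⁻²⁴ kg·m/s.
v = p/m = 2.358 × 10⁻²⁴ / 1.675 × 10⁻²⁷ = 1.41 × 10³ m/s = 1410 m/s.

v = 1410 m/s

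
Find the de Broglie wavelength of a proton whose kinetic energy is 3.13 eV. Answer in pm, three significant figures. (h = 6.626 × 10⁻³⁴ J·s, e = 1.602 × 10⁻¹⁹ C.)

λ = 16.2 pm

KE = 3.13 eV = 5.014 × 10⁻¹⁹ J.
p = √(2mKE) = √(2 × 1.673 × 10⁻²⁷ × 5.014 × 10⁻¹⁹) = 4.096 × 10⁻²³ kg·m/s.
λ = h/p = 6.626 × 10⁻³⁴ / 4.096 × 10⁻²³ = 1.62 × 10⁻¹¹ m = 16.2 pm.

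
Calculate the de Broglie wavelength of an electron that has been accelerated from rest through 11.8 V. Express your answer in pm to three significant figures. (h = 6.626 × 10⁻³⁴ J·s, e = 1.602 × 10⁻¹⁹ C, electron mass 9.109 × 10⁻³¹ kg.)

KE = eV = 1.602 × 10⁻¹⁹ × 11.80 = 1.890 × 10⁻¹⁸ J.
p = √(2mKE) = √(2 × 9.109 × 10⁻³¹ × 1.890 × 10⁻¹⁸) = 1.856 × 10⁻²⁴ kg·m/s.
λ = h/p = 6.626 × 10⁻³⁴ / 1.856 × 10⁻²⁴ = 3.57 × 10⁻¹⁰ m = 357 pm.

λ = 357 pm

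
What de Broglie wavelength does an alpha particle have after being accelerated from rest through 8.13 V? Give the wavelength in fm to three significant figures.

KE = 2eV = 2 × 1.602 × 10⁻¹⁹ × 8.130 = 2.605 × 10⁻¹⁸ J.
p = √(2mKE) = √(2 × 6.645 × 10⁻²⁷ × 2.605 × 10⁻¹⁸) = 1.861 × 10⁻²² kg·m/s.
λ = h/p = 6.626 × 10⁻³⁴ / 1.861 × 10⁻²² = 3.56 × 10⁻¹² m = 3560 fm.

λ = 3560 fm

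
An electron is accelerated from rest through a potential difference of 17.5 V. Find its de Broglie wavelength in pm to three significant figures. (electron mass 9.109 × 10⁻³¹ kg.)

KE = eV = 1.602 × 10⁻¹⁹ × 17.50 = 2.804 × 10⁻¹⁸ J.
p = √(2mKE) = √(2 × 9.109 × 10⁻³¹ × 2.804 × 10⁻¹⁸) = 2.260 × 10⁻²⁴ kg·m/s.
λ = h/p = 6.626 × 10⁻³⁴ / 2.260 × 10⁻²⁴ = 2.93 × 10⁻¹⁰ m = 293 pm.

λ = 293 pm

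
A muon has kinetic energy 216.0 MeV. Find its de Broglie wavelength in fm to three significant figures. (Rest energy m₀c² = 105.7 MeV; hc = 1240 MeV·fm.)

Total energy E = KE + m₀c² = 216.0 + 105.7 = 321.7 MeV.
(pc)² = E² − (m₀c²)² = (321.7)² − (105.7)² = 9.232 × 10⁴ MeV², so pc = 303.8 MeV.
λ = hc/(pc) = 1240 MeV·fm / 303.8 MeV = 4.08 fm.

λ = 4.08 fm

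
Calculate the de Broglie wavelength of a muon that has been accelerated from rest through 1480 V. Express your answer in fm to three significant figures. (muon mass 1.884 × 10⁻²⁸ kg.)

KE = eV = 1.602 × 10⁻¹⁹ × 1480 = 2.371 × 10⁻¹⁶ J.
p = √(2mKE) = √(2 × 1.884 × 10⁻²⁸ × 2.371 × 10⁻¹⁶) = 2.989 × 10⁻²² kg·m/s.
λ = h/p = 6.626 × 10⁻³⁴ / 2.989 × 10⁻²² = 2.22 × 10⁻¹² m = 2220 fm.

λ = 2220 fm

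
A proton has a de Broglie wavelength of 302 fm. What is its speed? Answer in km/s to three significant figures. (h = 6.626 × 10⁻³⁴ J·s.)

p = h/λ = 6.626 × 10⁻³⁴ / 3.020 × 10⁻¹³ = 2.194 × 10⁻²¹ kg·m/s.
v = p/m = 2.194 × 10⁻²¹ / 1.673 × 10⁻²⁷ = 1.31 × 10⁶ m/s = 1310 km/s.

v = 1310 km/s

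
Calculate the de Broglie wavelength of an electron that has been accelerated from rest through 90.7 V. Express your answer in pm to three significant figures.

KE = eV = 1.602 × 10⁻¹⁹ × 90.70 = 1.453 × 10⁻¹⁷ J.
p = √(2mKE) = √(2 × 9.109 × 10⁻³¹ × 1.453 × 10⁻¹⁷) = 5.145 × 10⁻²⁴ kg·m/s.
λ = h/p = 6.626 × 10⁻³⁴ / 5.145 × 10⁻²⁴ = 1.29 × 10⁻¹⁰ m = 129 pm.

λ = 129 pm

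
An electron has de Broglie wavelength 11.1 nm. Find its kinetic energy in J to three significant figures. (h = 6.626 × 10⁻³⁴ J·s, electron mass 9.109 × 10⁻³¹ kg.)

p = h/λ = 6.626 × 10⁻³⁴ / 1.110 × 10⁻⁸ = 5.969 × 10⁻²⁶ kg·m/s.
KE = p²/(2m) = (5.969 × 10⁻²⁶)² / (2 × 9.109 × 10⁻³¹) = 1.956 × 10⁻²¹ J = 1.96 × 10⁻²¹ J.

KE = 1.96 × 10⁻²¹ J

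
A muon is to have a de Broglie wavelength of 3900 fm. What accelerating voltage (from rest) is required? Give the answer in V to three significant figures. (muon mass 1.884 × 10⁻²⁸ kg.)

p = h/λ = 6.626 × 10⁻³⁴ / 3.900 × 10⁻¹² = 1.699 × 10⁻²² kg·m/s.
KE = p²/(2m) = 7.661 × 10⁻¹⁷ J.
V = KE/e = 7.661 × 10⁻¹⁷ / (1.602 × 10⁻¹⁹) = 478 V.

V = 478 V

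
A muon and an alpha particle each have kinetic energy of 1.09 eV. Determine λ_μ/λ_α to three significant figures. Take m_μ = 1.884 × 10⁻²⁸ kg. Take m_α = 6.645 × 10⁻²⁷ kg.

At fixed KE, p = √(2mKE) so λ = h/p ∝ 1/√m.
λ_μ/λ_α = √(m_α/m_μ) = √(6.645 × 10⁻²⁷/1.884 × 10⁻²⁸) = √(35.27) = 5.94.

λ_μ/λ_α = 5.94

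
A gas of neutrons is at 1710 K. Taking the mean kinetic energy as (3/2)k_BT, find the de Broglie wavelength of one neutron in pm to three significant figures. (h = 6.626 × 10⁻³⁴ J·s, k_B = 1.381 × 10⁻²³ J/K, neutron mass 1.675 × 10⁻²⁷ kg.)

KE = (3/2)k_BT = 1.5 × 1.381 × 10⁻²³ × 1710 = 3.542 × 10⁻²⁰ J.
p = √(2mKE) = √(2 × 1.675 × 10⁻²⁷ × 3.542 × 10⁻²⁰) = 1.089 × 10⁻²³ kg·m/s.
λ = h/p = 6.08 × 10⁻¹¹ m = 60.8 pm.

λ = 60.8 pm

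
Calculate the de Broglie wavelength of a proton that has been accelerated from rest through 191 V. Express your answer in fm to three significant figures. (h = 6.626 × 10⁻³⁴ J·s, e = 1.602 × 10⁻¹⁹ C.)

λ = 2070 fm

KE = eV = 1.602 × 10⁻¹⁹ × 191.0 = 3.060 × 10⁻¹⁷ J.
p = √(2mKE) = √(2 × 1.673 × 10⁻²⁷ × 3.060 × 10⁻¹⁷) = 3.200 × 10⁻²² kg·m/s.
λ = h/p = 6.626 × 10⁻³⁴ / 3.200 × 10⁻²² = 2.07 × 10⁻¹² m = 2070 fm.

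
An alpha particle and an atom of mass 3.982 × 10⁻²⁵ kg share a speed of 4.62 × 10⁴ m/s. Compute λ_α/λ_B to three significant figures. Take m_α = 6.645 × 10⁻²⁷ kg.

λ_α/λ_B = 59.9

At fixed v, p = mv so λ = h/(mv) ∝ 1/m.
λ_α/λ_B = m_B/m_α = 3.982 × 10⁻²⁵/6.645 × 10⁻²⁷ = 59.9.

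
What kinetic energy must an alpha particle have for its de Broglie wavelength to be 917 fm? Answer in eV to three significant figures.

p = h/λ = 6.626 × 10⁻³⁴ / 9.170 × 10⁻¹³ = 7.226 × 10⁻²² kg·m/s.
KE = p²/(2m) = (7.226 × 10⁻²²)² / (2 × 6.645 × 10⁻²⁷) = 3.929 × 10⁻¹⁷ J = 245 eV.

KE = 245 eV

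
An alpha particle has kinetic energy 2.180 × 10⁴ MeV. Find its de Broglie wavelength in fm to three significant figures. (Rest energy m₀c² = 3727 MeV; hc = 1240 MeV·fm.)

λ = 0.0491 fm

Total energy E = KE + m₀c² = 2.180 × 10⁴ + 3727 = 25527 MeV.
(pc)² = E² − (m₀c²)² = (25527)² − (3727)² = 6.377 × 10⁸ MeV², so pc = 2.525 × 10⁴ MeV.
λ = hc/(pc) = 1240 MeV·fm / 2.525 × 10⁴ MeV = 0.0491 fm.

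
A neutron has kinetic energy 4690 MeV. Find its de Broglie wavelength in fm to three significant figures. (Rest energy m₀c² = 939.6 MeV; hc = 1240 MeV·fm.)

λ = 0.223 fm

Total energy E = KE + m₀c² = 4690 + 939.6 = 5629.6 MeV.
(pc)² = E² − (m₀c²)² = (5629.6)² − (939.6)² = 3.081 × 10⁷ MeV², so pc = 5551 MeV.
λ = hc/(pc) = 1240 MeV·fm / 5551 MeV = 0.223 fm.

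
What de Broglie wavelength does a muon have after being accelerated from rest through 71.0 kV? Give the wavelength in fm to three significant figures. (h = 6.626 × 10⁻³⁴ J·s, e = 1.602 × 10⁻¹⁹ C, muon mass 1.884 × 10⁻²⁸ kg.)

KE = eV = 1.602 × 10⁻¹⁹ × 7.100 × 10⁴ = 1.137 × 10⁻¹⁴ J.
p = √(2mKE) = √(2 × 1.884 × 10⁻²⁸ × 1.137 × 10⁻¹⁴) = 2.070 × 10⁻²¹ kg·m/s.
λ = h/p = 6.626 × 10⁻³⁴ / 2.070 × 10⁻²¹ = 3.20 × 10⁻¹³ m = 320 fm.

λ = 320 fm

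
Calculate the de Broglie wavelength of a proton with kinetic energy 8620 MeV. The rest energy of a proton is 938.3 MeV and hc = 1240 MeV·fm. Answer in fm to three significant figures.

Total energy E = KE + m₀c² = 8620 + 938.3 = 9558.3 MeV.
(pc)² = E² − (m₀c²)² = (9558.3)² − (938.3)² = 9.048 × 10⁷ MeV², so pc = 9512 MeV.
λ = hc/(pc) = 1240 MeV·fm / 9512 MeV = 0.130 fm.

λ = 0.130 fm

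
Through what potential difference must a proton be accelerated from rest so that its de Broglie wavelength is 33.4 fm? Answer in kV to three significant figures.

p = h/λ = 6.626 × 10⁻³⁴ / 3.340 × 10⁻¹⁴ = 1.984 × 10⁻²⁰ kg·m/s.
KE = p²/(2m) = 1.176 × 10⁻¹³ J.
V = KE/e = 1.176 × 10⁻¹³ / (1.602 × 10⁻¹⁹) = 734 kV.

V = 734 kV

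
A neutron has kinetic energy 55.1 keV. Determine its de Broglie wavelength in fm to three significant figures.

KE = 55.1 keV = 8.827 × 10⁻¹⁵ J.
p = √(2mKE) = √(2 × 1.675 × 10⁻²⁷ × 8.827 × 10⁻¹⁵) = 5.438 × 10⁻²¹ kg·m/s.
λ = h/p = 6.626 × 10⁻³⁴ / 5.438 × 10⁻²¹ = 1.22 × 10⁻¹³ m = 122 fm.

λ = 122 fm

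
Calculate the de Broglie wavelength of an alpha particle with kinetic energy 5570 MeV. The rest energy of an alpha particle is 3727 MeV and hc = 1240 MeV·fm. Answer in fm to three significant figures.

Total energy E = KE + m₀c² = 5570 + 3727 = 9297 MeV.
(pc)² = E² − (m₀c²)² = (9297)² − (3727)² = 7.254 × 10⁷ MeV², so pc = 8517 MeV.
λ = hc/(pc) = 1240 MeV·fm / 8517 MeV = 0.146 fm.

λ = 0.146 fm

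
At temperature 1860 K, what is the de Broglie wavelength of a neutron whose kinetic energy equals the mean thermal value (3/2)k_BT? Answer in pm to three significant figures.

λ = 58.3 pm

KE = (3/2)k_BT = 1.5 × 1.381 × 10⁻²³ × 1860 = 3.853 × 10⁻²⁰ J.
p = √(2mKE) = √(2 × 1.675 × 10⁻²⁷ × 3.853 × 10⁻²⁰) = 1.136 × 10⁻²³ kg·m/s.
λ = h/p = 5.83 × 10⁻¹¹ m = 58.3 pm.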